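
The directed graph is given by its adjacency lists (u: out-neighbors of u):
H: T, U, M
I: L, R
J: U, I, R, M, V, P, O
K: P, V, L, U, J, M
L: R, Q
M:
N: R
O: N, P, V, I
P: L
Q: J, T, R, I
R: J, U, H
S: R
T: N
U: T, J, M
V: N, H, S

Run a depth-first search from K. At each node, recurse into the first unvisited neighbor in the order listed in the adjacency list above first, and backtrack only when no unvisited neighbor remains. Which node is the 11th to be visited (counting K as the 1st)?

V

Visit K
K → P
P → L
L → R
R → J
J → U
U → T
T → N
U → M
J → I
J → V
V → H
V → S
J → O
L → Q

Visit order: K, P, L, R, J, U, T, N, M, I, V, H, S, O, Q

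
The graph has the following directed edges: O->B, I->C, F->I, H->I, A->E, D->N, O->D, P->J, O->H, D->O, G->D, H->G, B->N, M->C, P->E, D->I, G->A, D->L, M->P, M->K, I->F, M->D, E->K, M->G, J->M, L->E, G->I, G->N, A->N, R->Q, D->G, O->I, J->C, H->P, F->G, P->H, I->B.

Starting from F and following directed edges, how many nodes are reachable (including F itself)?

BFS from F visits: F, I, G, C, B, N, D, A, O, L, E, H, K, P, J, M
Reachable nodes: 16 of 18 total.

16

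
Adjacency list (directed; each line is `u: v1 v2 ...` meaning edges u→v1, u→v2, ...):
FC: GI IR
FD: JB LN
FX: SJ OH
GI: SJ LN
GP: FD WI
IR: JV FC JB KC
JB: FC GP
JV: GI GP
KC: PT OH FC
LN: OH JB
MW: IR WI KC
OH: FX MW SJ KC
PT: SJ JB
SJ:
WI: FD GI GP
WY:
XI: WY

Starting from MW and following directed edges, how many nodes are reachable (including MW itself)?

BFS from MW visits: MW, IR, WI, KC, JV, FC, JB, FD, GI, GP, PT, OH, LN, SJ, FX
Reachable nodes: 15 of 17 total.

15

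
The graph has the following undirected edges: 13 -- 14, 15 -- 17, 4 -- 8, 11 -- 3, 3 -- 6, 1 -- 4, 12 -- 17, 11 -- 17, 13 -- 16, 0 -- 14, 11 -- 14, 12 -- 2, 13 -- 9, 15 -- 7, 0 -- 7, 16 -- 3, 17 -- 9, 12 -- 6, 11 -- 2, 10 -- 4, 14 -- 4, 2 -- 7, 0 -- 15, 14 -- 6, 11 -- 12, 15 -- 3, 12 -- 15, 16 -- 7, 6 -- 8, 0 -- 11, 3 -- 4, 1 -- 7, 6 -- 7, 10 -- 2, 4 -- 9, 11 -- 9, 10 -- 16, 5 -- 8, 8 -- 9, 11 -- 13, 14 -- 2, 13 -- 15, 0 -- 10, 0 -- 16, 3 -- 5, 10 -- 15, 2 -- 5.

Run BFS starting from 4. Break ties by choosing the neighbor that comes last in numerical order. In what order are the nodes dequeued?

Visit 4; enqueue 14, 10, 9, 8, 3, 1 → queue [14, 10, 9, 8, 3, 1]
Visit 14; enqueue 13, 11, 6, 2, 0 → queue [10, 9, 8, 3, 1, 13, 11, 6, 2, 0]
Visit 10; enqueue 16, 15 → queue [9, 8, 3, 1, 13, 11, 6, 2, 0, 16, 15]
Visit 9; enqueue 17 → queue [8, 3, 1, 13, 11, 6, 2, 0, 16, 15, 17]
Visit 8; enqueue 5 → queue [3, 1, 13, 11, 6, 2, 0, 16, 15, 17, 5]
Visit 3 → queue [1, 13, 11, 6, 2, 0, 16, 15, 17, 5]
Visit 1; enqueue 7 → queue [13, 11, 6, 2, 0, 16, 15, 17, 5, 7]
Visit 13 → queue [11, 6, 2, 0, 16, 15, 17, 5, 7]
Visit 11; enqueue 12 → queue [6, 2, 0, 16, 15, 17, 5, 7, 12]
Visit 6 → queue [2, 0, 16, 15, 17, 5, 7, 12]
Visit 2 → queue [0, 16, 15, 17, 5, 7, 12]
Visit 0 → queue [16, 15, 17, 5, 7, 12]
Visit 16 → queue [15, 17, 5, 7, 12]
Visit 15 → queue [17, 5, 7, 12]
Visit 17 → queue [5, 7, 12]
Visit 5 → queue [7, 12]
Visit 7 → queue [12]
Visit 12 → queue []

4 -> 14 -> 10 -> 9 -> 8 -> 3 -> 1 -> 13 -> 11 -> 6 -> 2 -> 0 -> 16 -> 15 -> 17 -> 5 -> 7 -> 12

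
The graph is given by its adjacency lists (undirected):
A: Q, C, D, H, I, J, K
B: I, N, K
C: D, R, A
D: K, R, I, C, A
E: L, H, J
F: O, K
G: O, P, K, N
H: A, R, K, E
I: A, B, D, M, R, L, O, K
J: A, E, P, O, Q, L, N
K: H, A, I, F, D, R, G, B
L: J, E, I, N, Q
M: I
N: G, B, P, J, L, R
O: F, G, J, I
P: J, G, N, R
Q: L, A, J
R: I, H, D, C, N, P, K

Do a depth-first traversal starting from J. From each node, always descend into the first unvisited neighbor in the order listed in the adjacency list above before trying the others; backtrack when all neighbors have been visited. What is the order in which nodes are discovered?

Visit J
J → A
A → Q
Q → L
L → E
E → H
H → R
R → I
I → B
B → N
N → G
G → O
O → F
F → K
K → D
D → C
G → P
I → M

J, A, Q, L, E, H, R, I, B, N, G, O, F, K, D, C, P, M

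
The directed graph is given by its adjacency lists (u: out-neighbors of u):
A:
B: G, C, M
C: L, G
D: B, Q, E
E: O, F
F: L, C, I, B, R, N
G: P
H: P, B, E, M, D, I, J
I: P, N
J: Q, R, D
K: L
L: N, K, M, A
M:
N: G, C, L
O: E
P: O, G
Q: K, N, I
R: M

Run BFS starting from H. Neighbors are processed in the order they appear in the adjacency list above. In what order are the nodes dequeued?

Visit H; enqueue P, B, E, M, D, I, J → queue [P, B, E, M, D, I, J]
Visit P; enqueue O, G → queue [B, E, M, D, I, J, O, G]
Visit B; enqueue C → queue [E, M, D, I, J, O, G, C]
Visit E; enqueue F → queue [M, D, I, J, O, G, C, F]
Visit M → queue [D, I, J, O, G, C, F]
Visit D; enqueue Q → queue [I, J, O, G, C, F, Q]
Visit I; enqueue N → queue [J, O, G, C, F, Q, N]
Visit J; enqueue R → queue [O, G, C, F, Q, N, R]
Visit O → queue [G, C, F, Q, N, R]
Visit G → queue [C, F, Q, N, R]
Visit C; enqueue L → queue [F, Q, N, R, L]
Visit F → queue [Q, N, R, L]
Visit Q; enqueue K → queue [N, R, L, K]
Visit N → queue [R, L, K]
Visit R → queue [L, K]
Visit L; enqueue A → queue [K, A]
Visit K → queue [A]
Visit A → queue []

H, P, B, E, M, D, I, J, O, G, C, F, Q, N, R, L, K, A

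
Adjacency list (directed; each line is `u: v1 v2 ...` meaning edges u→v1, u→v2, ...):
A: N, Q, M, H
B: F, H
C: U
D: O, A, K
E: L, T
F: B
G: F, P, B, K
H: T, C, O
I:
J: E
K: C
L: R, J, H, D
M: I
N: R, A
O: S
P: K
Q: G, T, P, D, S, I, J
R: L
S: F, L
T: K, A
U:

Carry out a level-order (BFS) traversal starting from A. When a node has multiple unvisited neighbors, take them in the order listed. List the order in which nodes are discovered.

Visit A; enqueue N, Q, M, H → queue [N, Q, M, H]
Visit N; enqueue R → queue [Q, M, H, R]
Visit Q; enqueue G, T, P, D, S, I, J → queue [M, H, R, G, T, P, D, S, I, J]
Visit M → queue [H, R, G, T, P, D, S, I, J]
Visit H; enqueue C, O → queue [R, G, T, P, D, S, I, J, C, O]
Visit R; enqueue L → queue [G, T, P, D, S, I, J, C, O, L]
Visit G; enqueue F, B, K → queue [T, P, D, S, I, J, C, O, L, F, B, K]
Visit T → queue [P, D, S, I, J, C, O, L, F, B, K]
Visit P → queue [D, S, I, J, C, O, L, F, B, K]
Visit D → queue [S, I, J, C, O, L, F, B, K]
Visit S → queue [I, J, C, O, L, F, B, K]
Visit I → queue [J, C, O, L, F, B, K]
Visit J; enqueue E → queue [C, O, L, F, B, K, E]
Visit C; enqueue U → queue [O, L, F, B, K, E, U]
Visit O → queue [L, F, B, K, E, U]
Visit L → queue [F, B, K, E, U]
Visit F → queue [B, K, E, U]
Visit B → queue [K, E, U]
Visit K → queue [E, U]
Visit E → queue [U]
Visit U → queue []

A N Q M H R G T P D S I J C O L F B K E U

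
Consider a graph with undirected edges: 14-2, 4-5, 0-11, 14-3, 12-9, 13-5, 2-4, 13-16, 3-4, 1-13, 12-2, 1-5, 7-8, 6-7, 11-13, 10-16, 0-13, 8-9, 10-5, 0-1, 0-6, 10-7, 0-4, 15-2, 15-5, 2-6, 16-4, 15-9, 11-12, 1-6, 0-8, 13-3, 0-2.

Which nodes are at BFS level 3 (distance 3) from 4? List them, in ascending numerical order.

7, 9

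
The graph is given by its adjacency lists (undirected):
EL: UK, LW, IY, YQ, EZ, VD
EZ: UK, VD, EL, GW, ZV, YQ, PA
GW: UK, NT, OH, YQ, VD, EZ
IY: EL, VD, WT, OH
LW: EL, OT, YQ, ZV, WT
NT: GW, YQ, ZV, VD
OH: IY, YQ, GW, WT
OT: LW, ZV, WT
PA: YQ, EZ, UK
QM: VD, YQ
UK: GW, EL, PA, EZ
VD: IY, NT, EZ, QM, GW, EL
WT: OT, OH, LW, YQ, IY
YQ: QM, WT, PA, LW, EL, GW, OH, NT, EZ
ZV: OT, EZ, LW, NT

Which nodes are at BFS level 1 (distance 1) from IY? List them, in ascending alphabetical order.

Level 0: IY
Level 1: EL, OH, VD, WT
Level 2: EZ, GW, LW, NT, OT, QM, UK, YQ
Level 3: PA, ZV

EL, OH, VD, WT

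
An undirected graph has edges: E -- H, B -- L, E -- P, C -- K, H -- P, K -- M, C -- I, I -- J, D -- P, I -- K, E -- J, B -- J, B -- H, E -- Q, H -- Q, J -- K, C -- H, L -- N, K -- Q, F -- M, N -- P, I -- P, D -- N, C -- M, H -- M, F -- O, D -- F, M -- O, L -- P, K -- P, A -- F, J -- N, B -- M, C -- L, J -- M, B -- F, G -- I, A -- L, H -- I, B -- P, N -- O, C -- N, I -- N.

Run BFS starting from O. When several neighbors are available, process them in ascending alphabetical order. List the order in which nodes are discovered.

Visit O; enqueue F, M, N → queue [F, M, N]
Visit F; enqueue A, B, D → queue [M, N, A, B, D]
Visit M; enqueue C, H, J, K → queue [N, A, B, D, C, H, J, K]
Visit N; enqueue I, L, P → queue [A, B, D, C, H, J, K, I, L, P]
Visit A → queue [B, D, C, H, J, K, I, L, P]
Visit B → queue [D, C, H, J, K, I, L, P]
Visit D → queue [C, H, J, K, I, L, P]
Visit C → queue [H, J, K, I, L, P]
Visit H; enqueue E, Q → queue [J, K, I, L, P, E, Q]
Visit J → queue [K, I, L, P, E, Q]
Visit K → queue [I, L, P, E, Q]
Visit I; enqueue G → queue [L, P, E, Q, G]
Visit L → queue [P, E, Q, G]
Visit P → queue [E, Q, G]
Visit E → queue [Q, G]
Visit Q → queue [G]
Visit G → queue []

O, F, M, N, A, B, D, C, H, J, K, I, L, P, E, Q, G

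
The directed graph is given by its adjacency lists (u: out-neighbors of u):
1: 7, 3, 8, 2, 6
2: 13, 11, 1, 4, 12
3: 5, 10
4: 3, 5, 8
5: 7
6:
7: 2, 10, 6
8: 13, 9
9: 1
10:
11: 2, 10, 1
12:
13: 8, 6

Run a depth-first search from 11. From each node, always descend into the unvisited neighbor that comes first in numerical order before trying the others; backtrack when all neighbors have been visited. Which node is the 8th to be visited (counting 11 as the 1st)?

Visit 11
11 → 1
1 → 2
2 → 4
4 → 3
3 → 5
5 → 7
7 → 6
7 → 10
4 → 8
8 → 9
8 → 13
2 → 12

Visit order: 11, 1, 2, 4, 3, 5, 7, 6, 10, 8, 9, 13, 12

6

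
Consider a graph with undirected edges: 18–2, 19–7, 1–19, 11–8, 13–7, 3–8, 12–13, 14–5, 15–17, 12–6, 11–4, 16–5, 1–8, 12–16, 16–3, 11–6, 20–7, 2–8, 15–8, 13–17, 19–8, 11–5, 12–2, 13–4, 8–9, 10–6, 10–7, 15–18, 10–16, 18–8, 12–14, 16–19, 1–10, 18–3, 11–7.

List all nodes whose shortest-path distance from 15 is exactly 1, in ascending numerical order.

Level 0: 15
Level 1: 8, 17, 18
Level 2: 1, 2, 3, 9, 11, 13, 19
Level 3: 4, 5, 6, 7, 10, 12, 16
Level 4: 14, 20

8, 17, 18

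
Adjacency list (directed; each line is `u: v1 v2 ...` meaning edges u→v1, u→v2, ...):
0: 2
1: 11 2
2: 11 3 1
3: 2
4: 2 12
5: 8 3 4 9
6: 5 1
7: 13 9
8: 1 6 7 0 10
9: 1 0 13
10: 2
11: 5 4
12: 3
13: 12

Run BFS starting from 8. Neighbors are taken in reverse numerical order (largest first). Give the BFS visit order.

Visit 8; enqueue 10, 7, 6, 1, 0 → queue [10, 7, 6, 1, 0]
Visit 10; enqueue 2 → queue [7, 6, 1, 0, 2]
Visit 7; enqueue 13, 9 → queue [6, 1, 0, 2, 13, 9]
Visit 6; enqueue 5 → queue [1, 0, 2, 13, 9, 5]
Visit 1; enqueue 11 → queue [0, 2, 13, 9, 5, 11]
Visit 0 → queue [2, 13, 9, 5, 11]
Visit 2; enqueue 3 → queue [13, 9, 5, 11, 3]
Visit 13; enqueue 12 → queue [9, 5, 11, 3, 12]
Visit 9 → queue [5, 11, 3, 12]
Visit 5; enqueue 4 → queue [11, 3, 12, 4]
Visit 11 → queue [3, 12, 4]
Visit 3 → queue [12, 4]
Visit 12 → queue [4]
Visit 4 → queue []

8 → 10 → 7 → 6 → 1 → 0 → 2 → 13 → 9 → 5 → 11 → 3 → 12 → 4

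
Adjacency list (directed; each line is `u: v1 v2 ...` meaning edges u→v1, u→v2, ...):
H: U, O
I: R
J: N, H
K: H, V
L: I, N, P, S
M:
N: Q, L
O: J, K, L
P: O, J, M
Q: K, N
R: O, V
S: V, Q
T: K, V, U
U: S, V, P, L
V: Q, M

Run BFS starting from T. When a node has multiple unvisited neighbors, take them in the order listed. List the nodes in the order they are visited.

Visit T; enqueue K, V, U → queue [K, V, U]
Visit K; enqueue H → queue [V, U, H]
Visit V; enqueue Q, M → queue [U, H, Q, M]
Visit U; enqueue S, P, L → queue [H, Q, M, S, P, L]
Visit H; enqueue O → queue [Q, M, S, P, L, O]
Visit Q; enqueue N → queue [M, S, P, L, O, N]
Visit M → queue [S, P, L, O, N]
Visit S → queue [P, L, O, N]
Visit P; enqueue J → queue [L, O, N, J]
Visit L; enqueue I → queue [O, N, J, I]
Visit O → queue [N, J, I]
Visit N → queue [J, I]
Visit J → queue [I]
Visit I; enqueue R → queue [R]
Visit R → queue []

T → K → V → U → H → Q → M → S → P → L → O → N → J → I → R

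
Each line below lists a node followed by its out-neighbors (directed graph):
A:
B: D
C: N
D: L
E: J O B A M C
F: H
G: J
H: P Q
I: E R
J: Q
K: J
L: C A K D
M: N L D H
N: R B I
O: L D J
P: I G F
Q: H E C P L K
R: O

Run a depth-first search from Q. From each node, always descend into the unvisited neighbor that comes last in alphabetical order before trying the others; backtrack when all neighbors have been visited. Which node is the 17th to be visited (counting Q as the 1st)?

Visit Q
Q → P
P → I
I → R
R → O
O → L
L → K
K → J
L → D
L → C
C → N
N → B
L → A
I → E
E → M
M → H
P → G
P → F

Visit order: Q, P, I, R, O, L, K, J, D, C, N, B, A, E, M, H, G, F

G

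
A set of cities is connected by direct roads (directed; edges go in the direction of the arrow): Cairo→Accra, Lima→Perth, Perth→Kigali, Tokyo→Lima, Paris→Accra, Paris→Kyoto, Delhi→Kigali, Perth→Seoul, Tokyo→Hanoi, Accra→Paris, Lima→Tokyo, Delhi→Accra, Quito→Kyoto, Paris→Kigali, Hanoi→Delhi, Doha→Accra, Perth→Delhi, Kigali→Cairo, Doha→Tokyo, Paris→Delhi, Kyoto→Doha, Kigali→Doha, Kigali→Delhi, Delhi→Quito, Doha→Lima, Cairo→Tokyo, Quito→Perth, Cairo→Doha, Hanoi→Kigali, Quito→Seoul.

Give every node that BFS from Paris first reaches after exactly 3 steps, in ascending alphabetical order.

Lima, Perth, Seoul, Tokyo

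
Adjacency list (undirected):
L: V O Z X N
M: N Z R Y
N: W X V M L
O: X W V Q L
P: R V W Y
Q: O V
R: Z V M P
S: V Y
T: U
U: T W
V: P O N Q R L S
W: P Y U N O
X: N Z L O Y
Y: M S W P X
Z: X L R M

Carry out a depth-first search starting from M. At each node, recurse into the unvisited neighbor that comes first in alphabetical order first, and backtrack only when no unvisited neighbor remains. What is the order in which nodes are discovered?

M -> N -> L -> O -> Q -> V -> P -> R -> Z -> X -> Y -> S -> W -> U -> T

Visit M
M → N
N → L
L → O
O → Q
Q → V
V → P
P → R
R → Z
Z → X
X → Y
Y → S
Y → W
W → U
U → T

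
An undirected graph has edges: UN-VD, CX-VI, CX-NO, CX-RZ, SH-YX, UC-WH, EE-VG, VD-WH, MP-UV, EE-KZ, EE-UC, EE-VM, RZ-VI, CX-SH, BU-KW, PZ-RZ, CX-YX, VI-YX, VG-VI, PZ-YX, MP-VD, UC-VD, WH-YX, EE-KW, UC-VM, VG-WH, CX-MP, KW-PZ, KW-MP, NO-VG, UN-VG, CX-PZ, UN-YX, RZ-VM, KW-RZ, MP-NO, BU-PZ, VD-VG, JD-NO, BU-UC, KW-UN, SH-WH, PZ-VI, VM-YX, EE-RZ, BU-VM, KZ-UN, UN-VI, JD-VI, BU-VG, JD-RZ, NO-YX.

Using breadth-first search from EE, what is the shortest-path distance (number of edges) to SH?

3

Level 0: EE
Level 1: KW, KZ, RZ, UC, VG, VM
Level 2: BU, CX, JD, MP, NO, PZ, UN, VD, VI, WH, YX
Level 3: SH, UV
SH first appears at level 3.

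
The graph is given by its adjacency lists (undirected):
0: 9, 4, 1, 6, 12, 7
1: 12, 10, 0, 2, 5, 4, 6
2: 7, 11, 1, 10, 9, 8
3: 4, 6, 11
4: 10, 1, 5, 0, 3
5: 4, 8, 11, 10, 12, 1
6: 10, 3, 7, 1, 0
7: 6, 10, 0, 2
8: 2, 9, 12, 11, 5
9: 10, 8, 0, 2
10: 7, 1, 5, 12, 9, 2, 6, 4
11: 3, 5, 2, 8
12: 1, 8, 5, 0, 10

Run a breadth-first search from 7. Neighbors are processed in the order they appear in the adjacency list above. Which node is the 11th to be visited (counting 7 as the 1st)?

4

Visit 7; enqueue 6, 10, 0, 2 → queue [6, 10, 0, 2]
Visit 6; enqueue 3, 1 → queue [10, 0, 2, 3, 1]
Visit 10; enqueue 5, 12, 9, 4 → queue [0, 2, 3, 1, 5, 12, 9, 4]
Visit 0 → queue [2, 3, 1, 5, 12, 9, 4]
Visit 2; enqueue 11, 8 → queue [3, 1, 5, 12, 9, 4, 11, 8]
Visit 3 → queue [1, 5, 12, 9, 4, 11, 8]
Visit 1 → queue [5, 12, 9, 4, 11, 8]
Visit 5 → queue [12, 9, 4, 11, 8]
Visit 12 → queue [9, 4, 11, 8]
Visit 9 → queue [4, 11, 8]
Visit 4 → queue [11, 8]
Visit 11 → queue [8]
Visit 8 → queue []

Visit order: 7, 6, 10, 0, 2, 3, 1, 5, 12, 9, 4, 11, 8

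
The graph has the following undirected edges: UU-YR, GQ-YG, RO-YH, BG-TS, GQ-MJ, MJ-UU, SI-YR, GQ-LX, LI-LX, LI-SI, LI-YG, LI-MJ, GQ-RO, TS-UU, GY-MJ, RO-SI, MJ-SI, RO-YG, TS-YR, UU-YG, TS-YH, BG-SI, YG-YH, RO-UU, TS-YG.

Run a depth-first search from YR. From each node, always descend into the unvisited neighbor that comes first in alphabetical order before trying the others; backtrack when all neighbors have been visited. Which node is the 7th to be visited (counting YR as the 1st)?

Visit YR
YR → SI
SI → BG
BG → TS
TS → UU
UU → MJ
MJ → GQ
GQ → LX
LX → LI
LI → YG
YG → RO
RO → YH
MJ → GY

Visit order: YR, SI, BG, TS, UU, MJ, GQ, LX, LI, YG, RO, YH, GY

GQ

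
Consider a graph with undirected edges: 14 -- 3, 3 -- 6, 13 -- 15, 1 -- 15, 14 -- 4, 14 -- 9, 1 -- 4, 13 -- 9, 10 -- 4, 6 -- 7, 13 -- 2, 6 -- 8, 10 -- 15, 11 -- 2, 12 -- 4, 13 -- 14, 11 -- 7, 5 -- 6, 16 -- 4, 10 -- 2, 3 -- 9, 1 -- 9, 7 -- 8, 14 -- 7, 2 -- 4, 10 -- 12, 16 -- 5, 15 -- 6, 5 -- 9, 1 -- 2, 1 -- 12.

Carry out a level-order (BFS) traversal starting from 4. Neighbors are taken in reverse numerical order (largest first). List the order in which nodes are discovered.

4 16 14 12 10 2 1 5 13 9 7 3 15 11 6 8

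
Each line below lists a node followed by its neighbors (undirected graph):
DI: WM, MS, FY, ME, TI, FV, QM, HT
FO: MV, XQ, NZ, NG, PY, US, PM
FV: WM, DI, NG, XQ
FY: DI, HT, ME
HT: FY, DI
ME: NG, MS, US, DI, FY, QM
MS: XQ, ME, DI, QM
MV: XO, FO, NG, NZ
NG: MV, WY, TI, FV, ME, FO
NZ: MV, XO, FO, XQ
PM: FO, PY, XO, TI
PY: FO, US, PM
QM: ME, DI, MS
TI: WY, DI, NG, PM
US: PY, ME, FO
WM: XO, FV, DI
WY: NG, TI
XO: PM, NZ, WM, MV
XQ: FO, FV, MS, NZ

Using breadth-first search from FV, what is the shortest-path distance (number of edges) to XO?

2

Level 0: FV
Level 1: DI, NG, WM, XQ
Level 2: FO, FY, HT, ME, MS, MV, NZ, QM, TI, WY, XO
Level 3: PM, PY, US
XO first appears at level 2.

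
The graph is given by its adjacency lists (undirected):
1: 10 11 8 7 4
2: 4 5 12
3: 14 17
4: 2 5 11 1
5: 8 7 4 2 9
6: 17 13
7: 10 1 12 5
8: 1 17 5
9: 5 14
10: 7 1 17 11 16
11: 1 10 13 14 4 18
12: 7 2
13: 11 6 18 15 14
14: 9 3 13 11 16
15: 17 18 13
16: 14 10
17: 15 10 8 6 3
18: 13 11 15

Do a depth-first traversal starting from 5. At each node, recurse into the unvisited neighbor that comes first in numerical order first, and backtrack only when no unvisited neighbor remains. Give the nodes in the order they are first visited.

Visit 5
5 → 2
2 → 4
4 → 1
1 → 7
7 → 10
10 → 11
11 → 13
13 → 6
6 → 17
17 → 3
3 → 14
14 → 9
14 → 16
17 → 8
17 → 15
15 → 18
7 → 12

5 → 2 → 4 → 1 → 7 → 10 → 11 → 13 → 6 → 17 → 3 → 14 → 9 → 16 → 8 → 15 → 18 → 12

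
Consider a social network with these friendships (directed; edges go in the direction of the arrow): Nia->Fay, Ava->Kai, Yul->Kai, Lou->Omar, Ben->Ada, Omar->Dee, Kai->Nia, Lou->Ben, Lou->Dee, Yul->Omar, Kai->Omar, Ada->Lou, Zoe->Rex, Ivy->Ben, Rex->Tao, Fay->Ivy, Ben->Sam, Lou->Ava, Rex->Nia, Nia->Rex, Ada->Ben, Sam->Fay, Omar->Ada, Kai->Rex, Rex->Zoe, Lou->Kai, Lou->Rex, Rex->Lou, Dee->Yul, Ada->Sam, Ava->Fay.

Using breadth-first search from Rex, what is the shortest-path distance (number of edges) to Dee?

Level 0: Rex
Level 1: Lou, Nia, Tao, Zoe
Level 2: Ava, Ben, Dee, Fay, Kai, Omar
Level 3: Ada, Ivy, Sam, Yul
Dee first appears at level 2.

2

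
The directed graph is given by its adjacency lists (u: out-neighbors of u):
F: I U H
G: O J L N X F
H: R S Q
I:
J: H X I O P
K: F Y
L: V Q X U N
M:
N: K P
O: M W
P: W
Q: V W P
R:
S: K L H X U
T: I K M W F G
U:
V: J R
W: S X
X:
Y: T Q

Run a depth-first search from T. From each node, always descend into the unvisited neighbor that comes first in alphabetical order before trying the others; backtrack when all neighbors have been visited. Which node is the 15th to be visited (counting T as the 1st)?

Visit T
T → F
F → H
H → Q
Q → P
P → W
W → S
S → K
K → Y
S → L
L → N
L → U
L → V
V → J
J → I
J → O
O → M
J → X
V → R
T → G

Visit order: T, F, H, Q, P, W, S, K, Y, L, N, U, V, J, I, O, M, X, R, G

I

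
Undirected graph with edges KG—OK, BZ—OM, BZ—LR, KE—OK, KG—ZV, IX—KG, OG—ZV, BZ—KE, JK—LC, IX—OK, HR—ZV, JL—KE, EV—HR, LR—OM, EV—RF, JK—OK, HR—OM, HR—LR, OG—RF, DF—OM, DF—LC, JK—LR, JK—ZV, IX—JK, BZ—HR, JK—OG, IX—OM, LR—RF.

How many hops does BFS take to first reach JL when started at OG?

4

Level 0: OG
Level 1: JK, RF, ZV
Level 2: EV, HR, IX, KG, LC, LR, OK
Level 3: BZ, DF, KE, OM
Level 4: JL
JL first appears at level 4.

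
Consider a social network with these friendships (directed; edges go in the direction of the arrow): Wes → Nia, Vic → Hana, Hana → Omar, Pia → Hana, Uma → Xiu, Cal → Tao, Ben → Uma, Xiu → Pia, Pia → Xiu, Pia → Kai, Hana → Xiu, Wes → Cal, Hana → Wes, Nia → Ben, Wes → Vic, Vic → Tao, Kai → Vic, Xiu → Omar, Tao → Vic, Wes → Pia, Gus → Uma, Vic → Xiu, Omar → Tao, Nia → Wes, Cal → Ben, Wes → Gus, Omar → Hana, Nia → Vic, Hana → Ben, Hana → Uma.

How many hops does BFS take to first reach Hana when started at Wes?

2

Level 0: Wes
Level 1: Cal, Gus, Nia, Pia, Vic
Level 2: Ben, Hana, Kai, Tao, Uma, Xiu
Level 3: Omar
Hana first appears at level 2.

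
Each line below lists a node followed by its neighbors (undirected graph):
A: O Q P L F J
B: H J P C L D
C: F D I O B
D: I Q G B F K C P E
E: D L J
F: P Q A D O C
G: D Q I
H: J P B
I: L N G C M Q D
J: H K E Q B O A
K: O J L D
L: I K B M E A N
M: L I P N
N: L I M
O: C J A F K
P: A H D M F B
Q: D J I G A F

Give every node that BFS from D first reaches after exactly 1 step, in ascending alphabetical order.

B, C, E, F, G, I, K, P, Q

Level 0: D
Level 1: B, C, E, F, G, I, K, P, Q
Level 2: A, H, J, L, M, N, O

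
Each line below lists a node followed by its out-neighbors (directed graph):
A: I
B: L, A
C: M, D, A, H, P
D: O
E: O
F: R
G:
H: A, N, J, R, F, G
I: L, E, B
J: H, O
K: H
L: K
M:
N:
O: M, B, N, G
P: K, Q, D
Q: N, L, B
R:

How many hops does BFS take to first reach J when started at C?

2

Level 0: C
Level 1: A, D, H, M, P
Level 2: F, G, I, J, K, N, O, Q, R
Level 3: B, E, L
J first appears at level 2.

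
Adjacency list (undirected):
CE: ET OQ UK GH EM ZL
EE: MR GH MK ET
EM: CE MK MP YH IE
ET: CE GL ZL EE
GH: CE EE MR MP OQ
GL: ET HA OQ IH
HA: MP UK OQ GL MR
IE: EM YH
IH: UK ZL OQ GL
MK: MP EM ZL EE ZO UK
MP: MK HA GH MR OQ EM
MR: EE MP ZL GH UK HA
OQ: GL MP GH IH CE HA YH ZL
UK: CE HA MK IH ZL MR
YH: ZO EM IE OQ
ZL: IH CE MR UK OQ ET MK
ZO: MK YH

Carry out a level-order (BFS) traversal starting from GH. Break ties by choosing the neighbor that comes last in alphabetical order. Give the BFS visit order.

GH, OQ, MR, MP, EE, CE, ZL, YH, IH, HA, GL, UK, MK, EM, ET, ZO, IE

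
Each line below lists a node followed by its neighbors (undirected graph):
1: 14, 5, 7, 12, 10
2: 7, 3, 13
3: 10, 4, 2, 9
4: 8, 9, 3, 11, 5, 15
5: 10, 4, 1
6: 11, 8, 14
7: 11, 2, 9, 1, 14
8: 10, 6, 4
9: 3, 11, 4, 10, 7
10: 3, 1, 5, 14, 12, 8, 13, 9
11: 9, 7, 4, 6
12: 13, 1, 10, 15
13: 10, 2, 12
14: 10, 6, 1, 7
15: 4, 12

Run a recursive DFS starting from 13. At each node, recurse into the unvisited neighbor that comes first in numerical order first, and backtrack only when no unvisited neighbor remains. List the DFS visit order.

13 2 3 4 5 1 7 9 10 8 6 11 14 12 15

Visit 13
13 → 2
2 → 3
3 → 4
4 → 5
5 → 1
1 → 7
7 → 9
9 → 10
10 → 8
8 → 6
6 → 11
6 → 14
10 → 12
12 → 15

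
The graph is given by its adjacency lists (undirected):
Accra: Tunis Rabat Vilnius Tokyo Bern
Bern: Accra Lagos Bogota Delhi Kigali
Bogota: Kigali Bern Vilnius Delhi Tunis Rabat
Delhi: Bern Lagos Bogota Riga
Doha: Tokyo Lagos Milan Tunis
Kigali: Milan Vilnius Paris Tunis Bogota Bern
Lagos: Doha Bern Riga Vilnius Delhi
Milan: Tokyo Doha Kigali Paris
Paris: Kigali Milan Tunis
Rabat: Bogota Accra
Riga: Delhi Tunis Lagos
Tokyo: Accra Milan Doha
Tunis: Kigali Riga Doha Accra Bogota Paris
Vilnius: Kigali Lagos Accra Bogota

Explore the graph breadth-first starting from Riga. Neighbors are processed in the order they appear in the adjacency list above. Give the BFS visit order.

Visit Riga; enqueue Delhi, Tunis, Lagos → queue [Delhi, Tunis, Lagos]
Visit Delhi; enqueue Bern, Bogota → queue [Tunis, Lagos, Bern, Bogota]
Visit Tunis; enqueue Kigali, Doha, Accra, Paris → queue [Lagos, Bern, Bogota, Kigali, Doha, Accra, Paris]
Visit Lagos; enqueue Vilnius → queue [Bern, Bogota, Kigali, Doha, Accra, Paris, Vilnius]
Visit Bern → queue [Bogota, Kigali, Doha, Accra, Paris, Vilnius]
Visit Bogota; enqueue Rabat → queue [Kigali, Doha, Accra, Paris, Vilnius, Rabat]
Visit Kigali; enqueue Milan → queue [Doha, Accra, Paris, Vilnius, Rabat, Milan]
Visit Doha; enqueue Tokyo → queue [Accra, Paris, Vilnius, Rabat, Milan, Tokyo]
Visit Accra → queue [Paris, Vilnius, Rabat, Milan, Tokyo]
Visit Paris → queue [Vilnius, Rabat, Milan, Tokyo]
Visit Vilnius → queue [Rabat, Milan, Tokyo]
Visit Rabat → queue [Milan, Tokyo]
Visit Milan → queue [Tokyo]
Visit Tokyo → queue []

Riga, Delhi, Tunis, Lagos, Bern, Bogota, Kigali, Doha, Accra, Paris, Vilnius, Rabat, Milan, Tokyo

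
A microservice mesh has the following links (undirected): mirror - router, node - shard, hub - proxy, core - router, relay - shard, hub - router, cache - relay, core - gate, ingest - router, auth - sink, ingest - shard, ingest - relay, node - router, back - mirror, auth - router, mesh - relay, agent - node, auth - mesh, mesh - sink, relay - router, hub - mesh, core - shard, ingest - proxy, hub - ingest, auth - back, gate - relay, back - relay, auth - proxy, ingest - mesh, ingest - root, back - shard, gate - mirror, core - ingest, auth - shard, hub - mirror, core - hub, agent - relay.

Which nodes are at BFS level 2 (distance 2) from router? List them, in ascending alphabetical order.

agent, back, cache, gate, mesh, proxy, root, shard, sink

Level 0: router
Level 1: auth, core, hub, ingest, mirror, node, relay
Level 2: agent, back, cache, gate, mesh, proxy, root, shard, sink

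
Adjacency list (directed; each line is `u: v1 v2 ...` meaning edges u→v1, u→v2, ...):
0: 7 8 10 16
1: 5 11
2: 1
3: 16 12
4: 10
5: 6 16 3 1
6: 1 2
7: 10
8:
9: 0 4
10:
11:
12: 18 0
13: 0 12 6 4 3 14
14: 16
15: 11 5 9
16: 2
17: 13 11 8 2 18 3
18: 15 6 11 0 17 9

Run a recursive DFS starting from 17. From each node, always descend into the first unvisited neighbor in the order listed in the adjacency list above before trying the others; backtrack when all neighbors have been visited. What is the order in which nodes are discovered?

17, 13, 0, 7, 10, 8, 16, 2, 1, 5, 6, 3, 12, 18, 15, 11, 9, 4, 14

Visit 17
17 → 13
13 → 0
0 → 7
7 → 10
0 → 8
0 → 16
16 → 2
2 → 1
1 → 5
5 → 6
5 → 3
3 → 12
12 → 18
18 → 15
15 → 11
15 → 9
9 → 4
13 → 14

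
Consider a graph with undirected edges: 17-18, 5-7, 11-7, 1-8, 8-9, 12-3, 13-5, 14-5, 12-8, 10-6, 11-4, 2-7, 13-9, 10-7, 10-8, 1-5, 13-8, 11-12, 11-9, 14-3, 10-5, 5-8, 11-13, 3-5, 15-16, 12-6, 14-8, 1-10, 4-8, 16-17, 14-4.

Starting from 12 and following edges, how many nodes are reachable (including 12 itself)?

14

BFS from 12 visits: 12, 3, 6, 8, 11, 5, 14, 10, 1, 4, 9, 13, 7, 2
Reachable nodes: 14 of 18 total.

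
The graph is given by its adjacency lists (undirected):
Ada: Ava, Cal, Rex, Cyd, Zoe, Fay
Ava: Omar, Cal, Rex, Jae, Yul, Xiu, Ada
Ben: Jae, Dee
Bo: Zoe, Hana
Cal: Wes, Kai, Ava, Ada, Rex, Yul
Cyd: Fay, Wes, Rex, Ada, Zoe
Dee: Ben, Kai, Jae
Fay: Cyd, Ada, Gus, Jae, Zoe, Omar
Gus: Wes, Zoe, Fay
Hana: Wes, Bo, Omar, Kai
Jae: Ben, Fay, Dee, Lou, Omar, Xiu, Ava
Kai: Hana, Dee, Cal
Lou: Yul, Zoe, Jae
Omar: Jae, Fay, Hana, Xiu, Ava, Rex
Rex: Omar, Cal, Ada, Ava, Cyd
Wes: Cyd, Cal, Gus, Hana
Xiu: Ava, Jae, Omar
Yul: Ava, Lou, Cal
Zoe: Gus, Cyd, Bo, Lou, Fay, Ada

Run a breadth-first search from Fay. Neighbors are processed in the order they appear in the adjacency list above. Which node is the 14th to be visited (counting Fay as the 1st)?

Lou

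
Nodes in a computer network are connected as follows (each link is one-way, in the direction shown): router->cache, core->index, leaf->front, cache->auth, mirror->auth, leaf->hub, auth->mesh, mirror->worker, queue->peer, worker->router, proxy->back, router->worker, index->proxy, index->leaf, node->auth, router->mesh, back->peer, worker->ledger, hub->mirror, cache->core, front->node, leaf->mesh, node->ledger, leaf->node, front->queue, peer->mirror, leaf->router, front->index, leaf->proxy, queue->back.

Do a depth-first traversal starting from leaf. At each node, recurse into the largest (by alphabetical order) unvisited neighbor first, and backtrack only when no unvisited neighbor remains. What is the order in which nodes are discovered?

leaf router worker ledger mesh cache core index proxy back peer mirror auth node hub front queue

Visit leaf
leaf → router
router → worker
worker → ledger
router → mesh
router → cache
cache → core
core → index
index → proxy
proxy → back
back → peer
peer → mirror
mirror → auth
leaf → node
leaf → hub
leaf → front
front → queue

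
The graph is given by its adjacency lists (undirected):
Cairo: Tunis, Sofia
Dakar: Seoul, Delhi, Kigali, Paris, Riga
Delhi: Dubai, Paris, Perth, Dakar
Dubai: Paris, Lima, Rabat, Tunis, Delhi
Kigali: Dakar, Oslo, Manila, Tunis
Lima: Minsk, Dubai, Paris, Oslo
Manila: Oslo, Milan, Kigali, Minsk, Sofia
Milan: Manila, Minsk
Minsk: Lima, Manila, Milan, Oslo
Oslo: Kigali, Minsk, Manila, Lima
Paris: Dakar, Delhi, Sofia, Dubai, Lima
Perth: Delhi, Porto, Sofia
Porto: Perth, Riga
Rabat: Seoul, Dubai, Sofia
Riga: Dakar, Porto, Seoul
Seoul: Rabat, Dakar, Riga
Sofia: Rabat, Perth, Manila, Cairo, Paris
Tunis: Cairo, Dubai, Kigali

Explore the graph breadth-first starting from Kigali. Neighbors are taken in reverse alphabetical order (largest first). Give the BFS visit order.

Kigali, Tunis, Oslo, Manila, Dakar, Dubai, Cairo, Minsk, Lima, Sofia, Milan, Seoul, Riga, Paris, Delhi, Rabat, Perth, Porto

Visit Kigali; enqueue Tunis, Oslo, Manila, Dakar → queue [Tunis, Oslo, Manila, Dakar]
Visit Tunis; enqueue Dubai, Cairo → queue [Oslo, Manila, Dakar, Dubai, Cairo]
Visit Oslo; enqueue Minsk, Lima → queue [Manila, Dakar, Dubai, Cairo, Minsk, Lima]
Visit Manila; enqueue Sofia, Milan → queue [Dakar, Dubai, Cairo, Minsk, Lima, Sofia, Milan]
Visit Dakar; enqueue Seoul, Riga, Paris, Delhi → queue [Dubai, Cairo, Minsk, Lima, Sofia, Milan, Seoul, Riga, Paris, Delhi]
Visit Dubai; enqueue Rabat → queue [Cairo, Minsk, Lima, Sofia, Milan, Seoul, Riga, Paris, Delhi, Rabat]
Visit Cairo → queue [Minsk, Lima, Sofia, Milan, Seoul, Riga, Paris, Delhi, Rabat]
Visit Minsk → queue [Lima, Sofia, Milan, Seoul, Riga, Paris, Delhi, Rabat]
Visit Lima → queue [Sofia, Milan, Seoul, Riga, Paris, Delhi, Rabat]
Visit Sofia; enqueue Perth → queue [Milan, Seoul, Riga, Paris, Delhi, Rabat, Perth]
Visit Milan → queue [Seoul, Riga, Paris, Delhi, Rabat, Perth]
Visit Seoul → queue [Riga, Paris, Delhi, Rabat, Perth]
Visit Riga; enqueue Porto → queue [Paris, Delhi, Rabat, Perth, Porto]
Visit Paris → queue [Delhi, Rabat, Perth, Porto]
Visit Delhi → queue [Rabat, Perth, Porto]
Visit Rabat → queue [Perth, Porto]
Visit Perth → queue [Porto]
Visit Porto → queue []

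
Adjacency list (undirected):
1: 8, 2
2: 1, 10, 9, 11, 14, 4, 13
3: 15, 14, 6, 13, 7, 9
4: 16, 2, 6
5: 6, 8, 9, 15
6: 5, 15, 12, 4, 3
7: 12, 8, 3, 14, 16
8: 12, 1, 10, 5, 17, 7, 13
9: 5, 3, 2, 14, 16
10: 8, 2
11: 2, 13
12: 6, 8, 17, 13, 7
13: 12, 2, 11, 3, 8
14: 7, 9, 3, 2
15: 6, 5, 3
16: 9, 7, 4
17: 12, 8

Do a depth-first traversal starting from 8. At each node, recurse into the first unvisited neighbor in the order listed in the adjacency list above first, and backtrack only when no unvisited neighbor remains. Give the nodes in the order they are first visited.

Visit 8
8 → 12
12 → 6
6 → 5
5 → 9
9 → 3
3 → 15
3 → 14
14 → 7
7 → 16
16 → 4
4 → 2
2 → 1
2 → 10
2 → 11
11 → 13
12 → 17

8, 12, 6, 5, 9, 3, 15, 14, 7, 16, 4, 2, 1, 10, 11, 13, 17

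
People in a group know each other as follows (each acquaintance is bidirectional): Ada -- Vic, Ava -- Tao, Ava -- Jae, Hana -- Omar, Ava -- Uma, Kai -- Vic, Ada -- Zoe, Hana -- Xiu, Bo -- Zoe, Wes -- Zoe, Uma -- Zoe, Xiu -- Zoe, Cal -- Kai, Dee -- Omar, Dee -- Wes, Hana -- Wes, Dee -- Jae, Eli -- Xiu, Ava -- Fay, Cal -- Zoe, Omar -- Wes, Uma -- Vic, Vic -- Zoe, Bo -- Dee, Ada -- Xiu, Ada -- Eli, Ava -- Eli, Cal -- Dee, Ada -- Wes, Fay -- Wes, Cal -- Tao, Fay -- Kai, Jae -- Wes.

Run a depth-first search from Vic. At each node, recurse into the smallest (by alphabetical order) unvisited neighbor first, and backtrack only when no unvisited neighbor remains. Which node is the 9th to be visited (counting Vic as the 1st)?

Visit Vic
Vic → Ada
Ada → Eli
Eli → Ava
Ava → Fay
Fay → Kai
Kai → Cal
Cal → Dee
Dee → Bo
Bo → Zoe
Zoe → Uma
Zoe → Wes
Wes → Hana
Hana → Omar
Hana → Xiu
Wes → Jae
Cal → Tao

Visit order: Vic, Ada, Eli, Ava, Fay, Kai, Cal, Dee, Bo, Zoe, Uma, Wes, Hana, Omar, Xiu, Jae, Tao

Bo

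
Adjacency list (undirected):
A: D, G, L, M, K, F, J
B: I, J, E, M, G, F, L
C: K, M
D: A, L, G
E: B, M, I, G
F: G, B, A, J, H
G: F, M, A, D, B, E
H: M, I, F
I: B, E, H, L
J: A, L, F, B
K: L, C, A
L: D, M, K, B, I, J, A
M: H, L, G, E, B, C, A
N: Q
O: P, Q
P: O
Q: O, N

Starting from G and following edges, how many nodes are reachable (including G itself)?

BFS from G visits: G, A, B, D, E, F, M, J, K, L, I, H, C
Reachable nodes: 13 of 17 total.

13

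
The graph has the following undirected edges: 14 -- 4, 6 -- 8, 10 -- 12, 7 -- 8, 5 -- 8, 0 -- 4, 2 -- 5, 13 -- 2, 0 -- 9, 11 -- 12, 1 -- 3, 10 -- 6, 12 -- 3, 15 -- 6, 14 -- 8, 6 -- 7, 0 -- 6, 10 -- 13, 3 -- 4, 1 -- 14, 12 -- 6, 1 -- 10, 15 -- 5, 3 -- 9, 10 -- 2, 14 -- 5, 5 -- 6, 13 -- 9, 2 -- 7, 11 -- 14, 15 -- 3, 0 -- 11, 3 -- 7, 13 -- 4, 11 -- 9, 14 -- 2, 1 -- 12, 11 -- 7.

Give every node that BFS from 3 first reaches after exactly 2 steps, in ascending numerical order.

Level 0: 3
Level 1: 1, 4, 7, 9, 12, 15
Level 2: 0, 2, 5, 6, 8, 10, 11, 13, 14

0, 2, 5, 6, 8, 10, 11, 13, 14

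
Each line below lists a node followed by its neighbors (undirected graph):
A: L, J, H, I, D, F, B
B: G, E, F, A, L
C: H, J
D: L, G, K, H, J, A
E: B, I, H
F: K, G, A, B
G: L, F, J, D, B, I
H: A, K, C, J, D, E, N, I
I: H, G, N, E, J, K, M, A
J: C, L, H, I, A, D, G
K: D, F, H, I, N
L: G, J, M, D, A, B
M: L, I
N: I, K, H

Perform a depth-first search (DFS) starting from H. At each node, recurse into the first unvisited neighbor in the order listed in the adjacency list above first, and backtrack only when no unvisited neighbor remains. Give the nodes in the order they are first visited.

H -> A -> L -> G -> F -> K -> D -> J -> C -> I -> N -> E -> B -> M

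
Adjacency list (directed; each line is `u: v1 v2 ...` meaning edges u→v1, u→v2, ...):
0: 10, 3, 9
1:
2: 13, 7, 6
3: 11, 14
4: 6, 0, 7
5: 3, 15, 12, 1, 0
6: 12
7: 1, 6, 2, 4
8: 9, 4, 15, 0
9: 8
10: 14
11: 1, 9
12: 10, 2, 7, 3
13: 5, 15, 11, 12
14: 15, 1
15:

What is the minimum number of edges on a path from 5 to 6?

Level 0: 5
Level 1: 0, 1, 3, 12, 15
Level 2: 2, 7, 9, 10, 11, 14
Level 3: 4, 6, 8, 13
6 first appears at level 3.

3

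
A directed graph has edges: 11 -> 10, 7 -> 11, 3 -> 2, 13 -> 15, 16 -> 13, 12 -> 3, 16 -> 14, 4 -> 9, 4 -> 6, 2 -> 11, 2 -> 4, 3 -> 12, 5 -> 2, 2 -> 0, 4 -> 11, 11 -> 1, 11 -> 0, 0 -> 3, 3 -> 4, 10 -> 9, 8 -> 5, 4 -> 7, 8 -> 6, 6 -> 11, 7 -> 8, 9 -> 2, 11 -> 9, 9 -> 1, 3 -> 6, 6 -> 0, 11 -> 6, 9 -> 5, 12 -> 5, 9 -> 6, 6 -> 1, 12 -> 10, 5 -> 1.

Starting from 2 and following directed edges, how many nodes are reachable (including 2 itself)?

BFS from 2 visits: 2, 0, 4, 11, 3, 6, 7, 9, 1, 10, 12, 8, 5
Reachable nodes: 13 of 17 total.

13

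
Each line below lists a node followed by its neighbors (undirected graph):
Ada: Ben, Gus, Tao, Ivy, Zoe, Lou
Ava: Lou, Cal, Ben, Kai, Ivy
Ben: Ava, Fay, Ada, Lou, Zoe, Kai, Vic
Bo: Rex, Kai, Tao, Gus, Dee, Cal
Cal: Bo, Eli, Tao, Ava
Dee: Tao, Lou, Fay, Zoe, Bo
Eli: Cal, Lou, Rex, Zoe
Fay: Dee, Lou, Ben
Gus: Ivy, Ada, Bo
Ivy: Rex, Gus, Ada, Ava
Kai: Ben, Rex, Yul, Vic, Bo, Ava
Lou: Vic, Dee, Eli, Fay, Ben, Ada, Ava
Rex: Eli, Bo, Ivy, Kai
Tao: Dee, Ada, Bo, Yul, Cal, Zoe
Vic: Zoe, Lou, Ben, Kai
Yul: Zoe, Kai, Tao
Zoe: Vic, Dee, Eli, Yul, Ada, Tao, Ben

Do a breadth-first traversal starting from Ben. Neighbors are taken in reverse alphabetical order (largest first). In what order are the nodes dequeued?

Visit Ben; enqueue Zoe, Vic, Lou, Kai, Fay, Ava, Ada → queue [Zoe, Vic, Lou, Kai, Fay, Ava, Ada]
Visit Zoe; enqueue Yul, Tao, Eli, Dee → queue [Vic, Lou, Kai, Fay, Ava, Ada, Yul, Tao, Eli, Dee]
Visit Vic → queue [Lou, Kai, Fay, Ava, Ada, Yul, Tao, Eli, Dee]
Visit Lou → queue [Kai, Fay, Ava, Ada, Yul, Tao, Eli, Dee]
Visit Kai; enqueue Rex, Bo → queue [Fay, Ava, Ada, Yul, Tao, Eli, Dee, Rex, Bo]
Visit Fay → queue [Ava, Ada, Yul, Tao, Eli, Dee, Rex, Bo]
Visit Ava; enqueue Ivy, Cal → queue [Ada, Yul, Tao, Eli, Dee, Rex, Bo, Ivy, Cal]
Visit Ada; enqueue Gus → queue [Yul, Tao, Eli, Dee, Rex, Bo, Ivy, Cal, Gus]
Visit Yul → queue [Tao, Eli, Dee, Rex, Bo, Ivy, Cal, Gus]
Visit Tao → queue [Eli, Dee, Rex, Bo, Ivy, Cal, Gus]
Visit Eli → queue [Dee, Rex, Bo, Ivy, Cal, Gus]
Visit Dee → queue [Rex, Bo, Ivy, Cal, Gus]
Visit Rex → queue [Bo, Ivy, Cal, Gus]
Visit Bo → queue [Ivy, Cal, Gus]
Visit Ivy → queue [Cal, Gus]
Visit Cal → queue [Gus]
Visit Gus → queue []

Ben Zoe Vic Lou Kai Fay Ava Ada Yul Tao Eli Dee Rex Bo Ivy Cal Gus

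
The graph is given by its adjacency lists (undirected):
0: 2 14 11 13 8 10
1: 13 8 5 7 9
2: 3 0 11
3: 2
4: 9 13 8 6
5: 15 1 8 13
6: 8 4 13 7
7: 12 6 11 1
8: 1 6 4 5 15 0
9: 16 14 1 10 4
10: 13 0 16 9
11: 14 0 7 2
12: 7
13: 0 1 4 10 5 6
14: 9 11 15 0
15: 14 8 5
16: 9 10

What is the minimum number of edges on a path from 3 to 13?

Level 0: 3
Level 1: 2
Level 2: 0, 11
Level 3: 7, 8, 10, 13, 14
Level 4: 1, 4, 5, 6, 9, 12, 15, 16
13 first appears at level 3.

3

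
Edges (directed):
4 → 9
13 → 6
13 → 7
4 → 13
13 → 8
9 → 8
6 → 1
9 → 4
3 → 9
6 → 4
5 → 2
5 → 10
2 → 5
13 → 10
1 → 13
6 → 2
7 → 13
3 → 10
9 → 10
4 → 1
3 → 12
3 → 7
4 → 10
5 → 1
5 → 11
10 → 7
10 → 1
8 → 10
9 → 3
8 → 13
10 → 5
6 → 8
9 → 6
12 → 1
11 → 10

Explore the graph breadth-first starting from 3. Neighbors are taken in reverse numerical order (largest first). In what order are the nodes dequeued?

3 → 12 → 10 → 9 → 7 → 1 → 5 → 8 → 6 → 4 → 13 → 11 → 2

Visit 3; enqueue 12, 10, 9, 7 → queue [12, 10, 9, 7]
Visit 12; enqueue 1 → queue [10, 9, 7, 1]
Visit 10; enqueue 5 → queue [9, 7, 1, 5]
Visit 9; enqueue 8, 6, 4 → queue [7, 1, 5, 8, 6, 4]
Visit 7; enqueue 13 → queue [1, 5, 8, 6, 4, 13]
Visit 1 → queue [5, 8, 6, 4, 13]
Visit 5; enqueue 11, 2 → queue [8, 6, 4, 13, 11, 2]
Visit 8 → queue [6, 4, 13, 11, 2]
Visit 6 → queue [4, 13, 11, 2]
Visit 4 → queue [13, 11, 2]
Visit 13 → queue [11, 2]
Visit 11 → queue [2]
Visit 2 → queue []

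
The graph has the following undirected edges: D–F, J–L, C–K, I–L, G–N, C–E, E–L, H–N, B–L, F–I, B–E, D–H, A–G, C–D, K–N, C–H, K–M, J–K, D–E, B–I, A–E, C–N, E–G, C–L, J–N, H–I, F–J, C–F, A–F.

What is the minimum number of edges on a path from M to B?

4

Level 0: M
Level 1: K
Level 2: C, J, N
Level 3: D, E, F, G, H, L
Level 4: A, B, I
B first appears at level 4.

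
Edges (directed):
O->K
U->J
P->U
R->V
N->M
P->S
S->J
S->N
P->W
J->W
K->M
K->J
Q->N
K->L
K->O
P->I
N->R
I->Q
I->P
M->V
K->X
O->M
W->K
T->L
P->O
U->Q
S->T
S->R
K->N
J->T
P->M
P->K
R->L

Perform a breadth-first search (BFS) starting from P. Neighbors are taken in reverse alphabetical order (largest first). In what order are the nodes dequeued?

P, W, U, S, O, M, K, I, Q, J, T, R, N, V, X, L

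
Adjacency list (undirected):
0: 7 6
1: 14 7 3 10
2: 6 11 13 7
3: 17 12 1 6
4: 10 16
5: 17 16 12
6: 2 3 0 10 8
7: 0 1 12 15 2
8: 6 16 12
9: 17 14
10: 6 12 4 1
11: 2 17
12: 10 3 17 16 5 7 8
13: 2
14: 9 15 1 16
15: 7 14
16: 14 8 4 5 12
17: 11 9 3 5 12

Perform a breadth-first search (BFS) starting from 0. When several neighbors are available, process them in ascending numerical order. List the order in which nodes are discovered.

Visit 0; enqueue 6, 7 → queue [6, 7]
Visit 6; enqueue 2, 3, 8, 10 → queue [7, 2, 3, 8, 10]
Visit 7; enqueue 1, 12, 15 → queue [2, 3, 8, 10, 1, 12, 15]
Visit 2; enqueue 11, 13 → queue [3, 8, 10, 1, 12, 15, 11, 13]
Visit 3; enqueue 17 → queue [8, 10, 1, 12, 15, 11, 13, 17]
Visit 8; enqueue 16 → queue [10, 1, 12, 15, 11, 13, 17, 16]
Visit 10; enqueue 4 → queue [1, 12, 15, 11, 13, 17, 16, 4]
Visit 1; enqueue 14 → queue [12, 15, 11, 13, 17, 16, 4, 14]
Visit 12; enqueue 5 → queue [15, 11, 13, 17, 16, 4, 14, 5]
Visit 15 → queue [11, 13, 17, 16, 4, 14, 5]
Visit 11 → queue [13, 17, 16, 4, 14, 5]
Visit 13 → queue [17, 16, 4, 14, 5]
Visit 17; enqueue 9 → queue [16, 4, 14, 5, 9]
Visit 16 → queue [4, 14, 5, 9]
Visit 4 → queue [14, 5, 9]
Visit 14 → queue [5, 9]
Visit 5 → queue [9]
Visit 9 → queue []

0, 6, 7, 2, 3, 8, 10, 1, 12, 15, 11, 13, 17, 16, 4, 14, 5, 9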